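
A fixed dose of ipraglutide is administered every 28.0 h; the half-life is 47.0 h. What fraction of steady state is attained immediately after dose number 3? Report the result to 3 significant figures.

k = ln 2 / 47.0 = 0.01475 h⁻¹
f_n = 1 − e^(−nkτ) = 1 − e^(−3 × 0.01475 × 28.0) = 1 − e^(−1.239) = 1 − 0.2897 ≈ 0.710

0.710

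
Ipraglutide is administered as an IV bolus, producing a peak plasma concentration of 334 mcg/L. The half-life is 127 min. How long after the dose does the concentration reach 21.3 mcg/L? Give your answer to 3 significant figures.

504 minutes

k = ln 2 / 127 = 0.005458 min⁻¹
C(t) = C₀ e^(−kt)  ⇒  t = ln(C₀/C) / k
t = ln(334/21.3) / 0.005458 = 2.752 / 0.005458 ≈ 504 minutes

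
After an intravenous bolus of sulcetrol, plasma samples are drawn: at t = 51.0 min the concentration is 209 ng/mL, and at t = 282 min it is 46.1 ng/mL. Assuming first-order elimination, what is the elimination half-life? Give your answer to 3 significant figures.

k = ln(C₁/C₂) / (t₂ − t₁) = ln(209/46.1) / (282 − 51.0)
  = 1.512 / 231.0 = 0.006543 min⁻¹
t½ = ln 2 / k = ln 2 / 0.006543 ≈ 106 minutes

106 minutes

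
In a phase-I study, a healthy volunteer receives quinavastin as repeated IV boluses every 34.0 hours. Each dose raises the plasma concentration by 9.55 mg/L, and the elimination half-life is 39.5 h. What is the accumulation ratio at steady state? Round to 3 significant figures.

2.23

k = ln 2 / 39.5 = 0.01755 h⁻¹
Fraction remaining after one interval: e^(−kτ) = e^(−0.01755 × 34.0) = 0.5507
R = 1 / (1 − 0.5507) = 1 / 0.4493 ≈ 2.23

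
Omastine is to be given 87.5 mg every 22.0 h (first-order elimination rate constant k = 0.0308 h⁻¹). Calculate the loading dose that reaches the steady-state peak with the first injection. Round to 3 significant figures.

Accumulation ratio R = 1 / (1 − e^(−kτ)) = 1 / (1 − e^(−0.03080×22.0)) = 1 / (1 − 0.5078) = 2.032
Loading dose = maintenance dose × R = 87.5 × 2.032 ≈ 178 mg

178 mg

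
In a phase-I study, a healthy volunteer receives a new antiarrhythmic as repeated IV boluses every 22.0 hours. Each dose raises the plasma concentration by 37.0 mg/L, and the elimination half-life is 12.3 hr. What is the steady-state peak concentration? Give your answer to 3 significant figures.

k = ln 2 / 12.3 = 0.05635 hr⁻¹
Fraction remaining after one interval: e^(−kτ) = e^(−0.05635 × 22.0) = 0.2894
R = 1 / (1 − 0.2894) = 1.407
Css,max = 37.0 × 1.407 ≈ 52.1 mg/L

52.1 mg/L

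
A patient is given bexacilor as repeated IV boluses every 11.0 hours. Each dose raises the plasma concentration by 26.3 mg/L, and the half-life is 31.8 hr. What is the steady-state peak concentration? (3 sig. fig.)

k = ln 2 / 31.8 = 0.02180 hr⁻¹
Fraction remaining after one interval: e^(−kτ) = e^(−0.02180 × 11.0) = 0.7868
R = 1 / (1 − 0.7868) = 4.691
Css,max = 26.3 × 4.691 ≈ 123 mg/L

123 mg/L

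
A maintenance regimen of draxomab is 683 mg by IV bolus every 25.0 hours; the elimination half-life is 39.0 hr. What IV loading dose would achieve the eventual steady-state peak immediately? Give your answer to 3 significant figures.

k = ln 2 / 39.0 = 0.01777 hr⁻¹
Accumulation ratio R = 1 / (1 − e^(−kτ)) = 1 / (1 − e^(−0.01777×25.0)) = 1 / (1 − 0.6413) = 2.788
Loading dose = maintenance dose × R = 683 × 2.788 ≈ 1900 mg

1900 mg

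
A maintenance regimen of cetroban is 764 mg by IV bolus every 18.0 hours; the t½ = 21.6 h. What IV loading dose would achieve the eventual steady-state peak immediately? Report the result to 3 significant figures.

1740 mg

k = ln 2 / 21.6 = 0.03209 h⁻¹
Accumulation ratio R = 1 / (1 − e^(−kτ)) = 1 / (1 − e^(−0.03209×18.0)) = 1 / (1 − 0.5612) = 2.279
Loading dose = maintenance dose × R = 764 × 2.279 ≈ 1740 mg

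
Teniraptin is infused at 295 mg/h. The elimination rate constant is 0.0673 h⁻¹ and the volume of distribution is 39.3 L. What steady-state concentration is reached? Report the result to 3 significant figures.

112 µg/mL

CL = k · V = 0.0673 × 39.3 = 2.645 L/h
Css = rate / CL = 295 / 2.645 ≈ 112 µg/mL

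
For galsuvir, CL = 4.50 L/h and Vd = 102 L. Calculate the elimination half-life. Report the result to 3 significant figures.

k = CL / V = 4.50 / 102 = 0.04412 h⁻¹
t½ = ln 2 / k = ln 2 / 0.04412 ≈ 15.7 hours

15.7 hours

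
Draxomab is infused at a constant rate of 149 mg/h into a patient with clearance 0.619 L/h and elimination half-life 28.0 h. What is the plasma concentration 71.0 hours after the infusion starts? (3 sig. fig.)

Css = rate / CL = 149 / 0.619 = 240.7 µg/mL
k = ln 2 / 28.0 = 0.02476 h⁻¹
C(t) = Css (1 − e^(−kt)) = 240.7 × (1 − e^(−1.758)) = 240.7 × 0.8275 ≈ 199 µg/mL

199 µg/mL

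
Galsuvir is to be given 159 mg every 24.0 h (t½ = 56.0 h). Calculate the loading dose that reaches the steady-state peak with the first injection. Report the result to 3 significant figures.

k = ln 2 / 56.0 = 0.01238 h⁻¹
Accumulation ratio R = 1 / (1 − e^(−kτ)) = 1 / (1 − e^(−0.01238×24.0)) = 1 / (1 − 0.7430) = 3.891
Loading dose = maintenance dose × R = 159 × 3.891 ≈ 619 mg

619 mg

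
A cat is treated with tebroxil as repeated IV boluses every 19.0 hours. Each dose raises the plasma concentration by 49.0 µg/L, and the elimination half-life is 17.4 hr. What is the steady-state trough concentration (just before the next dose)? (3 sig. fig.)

43.3 µg/L

k = ln 2 / 17.4 = 0.03984 hr⁻¹
Fraction remaining after one interval: e^(−kτ) = e^(−0.03984 × 19.0) = 0.4691
R = 1 / (1 − 0.4691) = 1.884
Css,max = 49.0 × 1.884 = 92.30 µg/L
Css,min = Css,max × e^(−kτ) = 92.30 × 0.4691 ≈ 43.3 µg/L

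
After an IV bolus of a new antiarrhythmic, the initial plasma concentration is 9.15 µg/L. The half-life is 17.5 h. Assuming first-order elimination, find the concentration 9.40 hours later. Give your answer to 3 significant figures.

k = ln 2 / 17.5 = 0.03961 h⁻¹
9.40 h is 0.5371 half-lives, so C = 9.15 × (1/2)^0.5371 = 9.15 × 0.6891 ≈ 6.31 µg/L

6.31 µg/L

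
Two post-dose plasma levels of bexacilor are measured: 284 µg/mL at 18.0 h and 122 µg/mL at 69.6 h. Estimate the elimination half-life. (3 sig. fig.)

42.3 hours

k = ln(C₁/C₂) / (t₂ − t₁) = ln(284/122) / (69.6 − 18.0)
  = 0.8450 / 51.60 = 0.01638 h⁻¹
t½ = ln 2 / k = ln 2 / 0.01638 ≈ 42.3 hours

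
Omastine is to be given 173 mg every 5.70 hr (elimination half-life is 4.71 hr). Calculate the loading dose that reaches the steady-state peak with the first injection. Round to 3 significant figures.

k = ln 2 / 4.71 = 0.1472 hr⁻¹
Accumulation ratio R = 1 / (1 − e^(−kτ)) = 1 / (1 − e^(−0.1472×5.70)) = 1 / (1 − 0.4322) = 1.761
Loading dose = maintenance dose × R = 173 × 1.761 ≈ 305 mg

305 mg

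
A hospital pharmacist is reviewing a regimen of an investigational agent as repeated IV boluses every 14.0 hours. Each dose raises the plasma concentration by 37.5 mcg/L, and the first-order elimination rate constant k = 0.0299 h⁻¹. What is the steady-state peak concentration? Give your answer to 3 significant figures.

110 mcg/L

Fraction remaining after one interval: e^(−kτ) = e^(−0.02990 × 14.0) = 0.6580
R = 1 / (1 − 0.6580) = 2.924
Css,max = 37.5 × 2.924 ≈ 110 mcg/L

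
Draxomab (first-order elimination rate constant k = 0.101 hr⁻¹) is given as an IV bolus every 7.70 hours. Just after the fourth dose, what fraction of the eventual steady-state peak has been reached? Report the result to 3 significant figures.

0.955

f_n = 1 − e^(−nkτ) = 1 − e^(−4 × 0.1010 × 7.70) = 1 − e^(−3.111) = 1 − 0.04457 ≈ 0.955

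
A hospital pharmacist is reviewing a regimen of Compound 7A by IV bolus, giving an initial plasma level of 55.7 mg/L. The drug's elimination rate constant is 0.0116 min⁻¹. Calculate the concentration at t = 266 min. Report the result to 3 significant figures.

2.55 mg/L

C(t) = C₀ e^(−kt) = 55.7 × e^(−0.01160 × 266) = 55.7 × e^(−3.086) = 55.7 × 0.04570 ≈ 2.55 mg/L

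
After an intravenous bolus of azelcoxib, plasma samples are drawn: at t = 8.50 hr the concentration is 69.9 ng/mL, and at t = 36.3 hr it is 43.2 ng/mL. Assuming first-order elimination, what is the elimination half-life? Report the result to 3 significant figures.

k = ln(C₁/C₂) / (t₂ − t₁) = ln(69.9/43.2) / (36.3 − 8.50)
  = 0.4812 / 27.80 = 0.01731 hr⁻¹
t½ = ln 2 / k = ln 2 / 0.01731 ≈ 40.0 hours

40.0 hours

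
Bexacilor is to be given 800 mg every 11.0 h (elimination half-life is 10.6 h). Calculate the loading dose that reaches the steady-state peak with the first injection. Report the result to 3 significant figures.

k = ln 2 / 10.6 = 0.06539 h⁻¹
Accumulation ratio R = 1 / (1 − e^(−kτ)) = 1 / (1 − e^(−0.06539×11.0)) = 1 / (1 − 0.4871) = 1.950
Loading dose = maintenance dose × R = 800 × 1.950 ≈ 1560 mg

1560 mg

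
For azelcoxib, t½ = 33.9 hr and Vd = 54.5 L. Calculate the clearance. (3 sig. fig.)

k = ln 2 / t½ = ln 2 / 33.9 = 0.02045 hr⁻¹
CL = k · V = 0.02045 × 54.5 ≈ 1.11 L/hr

1.11 L/hr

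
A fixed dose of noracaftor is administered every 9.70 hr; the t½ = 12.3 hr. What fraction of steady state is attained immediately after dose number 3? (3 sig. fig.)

k = ln 2 / 12.3 = 0.05635 hr⁻¹
f_n = 1 − e^(−nkτ) = 1 − e^(−3 × 0.05635 × 9.70) = 1 − e^(−1.640) = 1 − 0.1940 ≈ 0.806

0.806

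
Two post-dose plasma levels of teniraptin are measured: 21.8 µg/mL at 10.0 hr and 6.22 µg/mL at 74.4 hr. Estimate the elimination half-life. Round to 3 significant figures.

35.6 hours

k = ln(C₁/C₂) / (t₂ − t₁) = ln(21.8/6.22) / (74.4 − 10.0)
  = 1.254 / 64.40 = 0.01947 hr⁻¹
t½ = ln 2 / k = ln 2 / 0.01947 ≈ 35.6 hours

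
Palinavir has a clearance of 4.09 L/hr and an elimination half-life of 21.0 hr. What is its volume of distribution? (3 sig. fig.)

124 L

k = ln 2 / t½ = ln 2 / 21.0 = 0.03301 hr⁻¹
V = CL / k = 4.09 / 0.03301 ≈ 124 L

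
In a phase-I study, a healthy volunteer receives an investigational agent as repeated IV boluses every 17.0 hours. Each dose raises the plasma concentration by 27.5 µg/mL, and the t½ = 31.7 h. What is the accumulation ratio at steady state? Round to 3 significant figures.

k = ln 2 / 31.7 = 0.02187 h⁻¹
Fraction remaining after one interval: e^(−kτ) = e^(−0.02187 × 17.0) = 0.6895
R = 1 / (1 − 0.6895) = 1 / 0.3105 ≈ 3.22

3.22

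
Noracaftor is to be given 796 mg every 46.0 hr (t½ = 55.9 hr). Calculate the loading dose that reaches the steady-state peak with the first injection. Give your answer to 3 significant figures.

k = ln 2 / 55.9 = 0.01240 hr⁻¹
Accumulation ratio R = 1 / (1 − e^(−kτ)) = 1 / (1 − e^(−0.01240×46.0)) = 1 / (1 − 0.5653) = 2.300
Loading dose = maintenance dose × R = 796 × 2.300 ≈ 1830 mg

1830 mg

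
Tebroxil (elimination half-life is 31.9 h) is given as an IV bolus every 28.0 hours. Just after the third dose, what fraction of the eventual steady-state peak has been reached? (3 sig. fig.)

0.839

k = ln 2 / 31.9 = 0.02173 h⁻¹
f_n = 1 − e^(−nkτ) = 1 − e^(−3 × 0.02173 × 28.0) = 1 − e^(−1.825) = 1 − 0.1612 ≈ 0.839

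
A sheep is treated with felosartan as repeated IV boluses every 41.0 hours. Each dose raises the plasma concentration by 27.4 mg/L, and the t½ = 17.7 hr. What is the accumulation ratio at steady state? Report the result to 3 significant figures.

k = ln 2 / 17.7 = 0.03916 hr⁻¹
Fraction remaining after one interval: e^(−kτ) = e^(−0.03916 × 41.0) = 0.2008
R = 1 / (1 − 0.2008) = 1 / 0.7992 ≈ 1.25

1.25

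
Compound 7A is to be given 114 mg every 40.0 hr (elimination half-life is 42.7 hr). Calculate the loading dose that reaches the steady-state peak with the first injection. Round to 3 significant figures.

239 mg

k = ln 2 / 42.7 = 0.01623 hr⁻¹
Accumulation ratio R = 1 / (1 − e^(−kτ)) = 1 / (1 − e^(−0.01623×40.0)) = 1 / (1 − 0.5224) = 2.094
Loading dose = maintenance dose × R = 114 × 2.094 ≈ 239 mg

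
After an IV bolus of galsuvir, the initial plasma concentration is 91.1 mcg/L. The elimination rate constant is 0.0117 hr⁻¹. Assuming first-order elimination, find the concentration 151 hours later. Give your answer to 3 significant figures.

C(t) = C₀ e^(−kt) = 91.1 × e^(−0.01170 × 151) = 91.1 × e^(−1.767) = 91.1 × 0.1709 ≈ 15.6 mcg/L

15.6 mcg/L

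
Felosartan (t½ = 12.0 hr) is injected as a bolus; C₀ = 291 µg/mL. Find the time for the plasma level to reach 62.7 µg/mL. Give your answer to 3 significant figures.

k = ln 2 / 12.0 = 0.05776 hr⁻¹
C(t) = C₀ e^(−kt)  ⇒  t = ln(C₀/C) / k
t = ln(291/62.7) / 0.05776 = 1.535 / 0.05776 ≈ 26.6 hours

26.6 hours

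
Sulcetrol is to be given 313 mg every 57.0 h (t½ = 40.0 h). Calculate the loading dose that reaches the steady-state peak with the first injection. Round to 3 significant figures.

k = ln 2 / 40.0 = 0.01733 h⁻¹
Accumulation ratio R = 1 / (1 − e^(−kτ)) = 1 / (1 − e^(−0.01733×57.0)) = 1 / (1 − 0.3724) = 1.593
Loading dose = maintenance dose × R = 313 × 1.593 ≈ 499 mg

499 mg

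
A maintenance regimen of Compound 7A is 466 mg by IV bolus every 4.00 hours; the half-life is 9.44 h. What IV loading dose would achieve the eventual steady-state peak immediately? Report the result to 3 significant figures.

k = ln 2 / 9.44 = 0.07343 h⁻¹
Accumulation ratio R = 1 / (1 − e^(−kτ)) = 1 / (1 − e^(−0.07343×4.00)) = 1 / (1 − 0.7455) = 3.929
Loading dose = maintenance dose × R = 466 × 3.929 ≈ 1830 mg

1830 mg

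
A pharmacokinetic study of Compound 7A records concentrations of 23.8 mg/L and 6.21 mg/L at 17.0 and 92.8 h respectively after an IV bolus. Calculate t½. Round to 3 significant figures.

k = ln(C₁/C₂) / (t₂ − t₁) = ln(23.8/6.21) / (92.8 − 17.0)
  = 1.344 / 75.80 = 0.01772 h⁻¹
t½ = ln 2 / k = ln 2 / 0.01772 ≈ 39.1 hours

39.1 hours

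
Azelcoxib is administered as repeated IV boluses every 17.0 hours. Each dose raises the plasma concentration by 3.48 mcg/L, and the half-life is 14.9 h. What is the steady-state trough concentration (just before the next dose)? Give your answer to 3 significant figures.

2.89 mcg/L

k = ln 2 / 14.9 = 0.04652 h⁻¹
Fraction remaining after one interval: e^(−kτ) = e^(−0.04652 × 17.0) = 0.4535
R = 1 / (1 − 0.4535) = 1.830
Css,max = 3.48 × 1.830 = 6.367 mcg/L
Css,min = Css,max × e^(−kτ) = 6.367 × 0.4535 ≈ 2.89 mcg/L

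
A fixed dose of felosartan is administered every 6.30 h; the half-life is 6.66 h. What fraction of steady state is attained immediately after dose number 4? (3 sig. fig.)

0.927

k = ln 2 / 6.66 = 0.1041 h⁻¹
f_n = 1 − e^(−nkτ) = 1 − e^(−4 × 0.1041 × 6.30) = 1 − e^(−2.623) = 1 − 0.07261 ≈ 0.927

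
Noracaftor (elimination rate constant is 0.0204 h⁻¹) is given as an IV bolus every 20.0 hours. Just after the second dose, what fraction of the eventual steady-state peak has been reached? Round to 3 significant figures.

0.558

f_n = 1 − e^(−nkτ) = 1 − e^(−2 × 0.02040 × 20.0) = 1 − e^(−0.8160) = 1 − 0.4422 ≈ 0.558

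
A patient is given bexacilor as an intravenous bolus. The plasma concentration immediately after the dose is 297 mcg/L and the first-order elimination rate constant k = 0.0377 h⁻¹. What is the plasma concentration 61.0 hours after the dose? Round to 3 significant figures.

C(t) = C₀ e^(−kt) = 297 × e^(−0.03770 × 61.0) = 297 × e^(−2.300) = 297 × 0.1003 ≈ 29.8 mcg/L

29.8 mcg/L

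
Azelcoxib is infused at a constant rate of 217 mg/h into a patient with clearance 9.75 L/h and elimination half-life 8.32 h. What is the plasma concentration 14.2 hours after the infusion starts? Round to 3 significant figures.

15.4 mg/L

Css = rate / CL = 217 / 9.75 = 22.26 mg/L
k = ln 2 / 8.32 = 0.08331 h⁻¹
C(t) = Css (1 − e^(−kt)) = 22.26 × (1 − e^(−1.183)) = 22.26 × 0.6936 ≈ 15.4 mg/L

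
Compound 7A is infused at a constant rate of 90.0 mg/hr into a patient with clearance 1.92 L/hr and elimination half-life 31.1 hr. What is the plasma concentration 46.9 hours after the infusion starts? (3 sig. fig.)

30.4 µg/mL

Css = rate / CL = 90.0 / 1.92 = 46.88 µg/mL
k = ln 2 / 31.1 = 0.02229 hr⁻¹
C(t) = Css (1 − e^(−kt)) = 46.88 × (1 − e^(−1.045)) = 46.88 × 0.6484 ≈ 30.4 µg/mL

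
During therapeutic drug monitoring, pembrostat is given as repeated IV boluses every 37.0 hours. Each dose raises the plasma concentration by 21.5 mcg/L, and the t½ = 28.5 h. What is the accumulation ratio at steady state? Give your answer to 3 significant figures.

1.69

k = ln 2 / 28.5 = 0.02432 h⁻¹
Fraction remaining after one interval: e^(−kτ) = e^(−0.02432 × 37.0) = 0.4066
R = 1 / (1 − 0.4066) = 1 / 0.5934 ≈ 1.69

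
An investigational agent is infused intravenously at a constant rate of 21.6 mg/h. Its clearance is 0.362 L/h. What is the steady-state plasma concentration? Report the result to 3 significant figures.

Css = infusion rate / CL = 21.6 / 0.362 ≈ 59.7 mg/L

59.7 mg/L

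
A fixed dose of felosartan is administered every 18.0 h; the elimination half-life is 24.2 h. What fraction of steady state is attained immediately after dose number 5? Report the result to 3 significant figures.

0.924

k = ln 2 / 24.2 = 0.02864 h⁻¹
f_n = 1 − e^(−nkτ) = 1 − e^(−5 × 0.02864 × 18.0) = 1 − e^(−2.578) = 1 − 0.07594 ≈ 0.924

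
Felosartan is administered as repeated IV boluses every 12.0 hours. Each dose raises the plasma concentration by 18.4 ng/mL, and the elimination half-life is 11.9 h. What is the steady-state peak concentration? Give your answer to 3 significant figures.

36.6 ng/mL

k = ln 2 / 11.9 = 0.05825 h⁻¹
Fraction remaining after one interval: e^(−kτ) = e^(−0.05825 × 12.0) = 0.4971
R = 1 / (1 − 0.4971) = 1.988
Css,max = 18.4 × 1.988 ≈ 36.6 ng/mL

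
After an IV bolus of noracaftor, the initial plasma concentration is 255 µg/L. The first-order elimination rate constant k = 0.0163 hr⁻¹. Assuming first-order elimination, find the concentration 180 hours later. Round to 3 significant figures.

C(t) = C₀ e^(−kt) = 255 × e^(−0.01630 × 180) = 255 × e^(−2.934) = 255 × 0.05318 ≈ 13.6 µg/L

13.6 µg/L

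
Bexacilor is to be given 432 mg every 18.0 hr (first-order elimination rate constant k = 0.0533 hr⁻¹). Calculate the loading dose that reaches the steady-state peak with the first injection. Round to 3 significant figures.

700 mg

Accumulation ratio R = 1 / (1 − e^(−kτ)) = 1 / (1 − e^(−0.05330×18.0)) = 1 / (1 − 0.3831) = 1.621
Loading dose = maintenance dose × R = 432 × 1.621 ≈ 700 mg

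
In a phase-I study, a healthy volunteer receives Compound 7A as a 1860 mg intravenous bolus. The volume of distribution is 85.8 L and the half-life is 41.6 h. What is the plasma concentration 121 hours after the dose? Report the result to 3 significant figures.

2.89 µg/mL

C₀ = dose / V = 1860 / 85.8 = 21.68 µg/mL
k = ln 2 / 41.6 = 0.01666 h⁻¹
C(t) = C₀ e^(−kt) = 21.68 × e^(−0.01666 × 121) = 21.68 × e^(−2.016) = 21.68 × 0.1332 ≈ 2.89 µg/mL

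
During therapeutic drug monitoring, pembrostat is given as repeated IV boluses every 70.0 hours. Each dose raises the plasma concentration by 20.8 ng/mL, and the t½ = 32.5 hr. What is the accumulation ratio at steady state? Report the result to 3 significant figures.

k = ln 2 / 32.5 = 0.02133 hr⁻¹
Fraction remaining after one interval: e^(−kτ) = e^(−0.02133 × 70.0) = 0.2247
R = 1 / (1 − 0.2247) = 1 / 0.7753 ≈ 1.29

1.29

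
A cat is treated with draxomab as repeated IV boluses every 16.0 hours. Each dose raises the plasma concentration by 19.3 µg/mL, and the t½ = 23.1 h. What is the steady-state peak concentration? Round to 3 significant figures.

k = ln 2 / 23.1 = 0.03001 h⁻¹
Fraction remaining after one interval: e^(−kτ) = e^(−0.03001 × 16.0) = 0.6187
R = 1 / (1 − 0.6187) = 2.623
Css,max = 19.3 × 2.623 ≈ 50.6 µg/mL

50.6 µg/mL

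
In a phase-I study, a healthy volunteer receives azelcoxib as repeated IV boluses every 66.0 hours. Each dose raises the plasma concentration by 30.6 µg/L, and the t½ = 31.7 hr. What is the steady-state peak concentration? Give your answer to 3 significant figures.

40.1 µg/L

k = ln 2 / 31.7 = 0.02187 hr⁻¹
Fraction remaining after one interval: e^(−kτ) = e^(−0.02187 × 66.0) = 0.2362
R = 1 / (1 − 0.2362) = 1.309
Css,max = 30.6 × 1.309 ≈ 40.1 µg/L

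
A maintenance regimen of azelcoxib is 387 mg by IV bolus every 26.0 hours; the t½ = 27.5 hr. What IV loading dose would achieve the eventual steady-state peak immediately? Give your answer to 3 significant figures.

805 mg

k = ln 2 / 27.5 = 0.02521 hr⁻¹
Accumulation ratio R = 1 / (1 − e^(−kτ)) = 1 / (1 − e^(−0.02521×26.0)) = 1 / (1 − 0.5193) = 2.080
Loading dose = maintenance dose × R = 387 × 2.080 ≈ 805 mg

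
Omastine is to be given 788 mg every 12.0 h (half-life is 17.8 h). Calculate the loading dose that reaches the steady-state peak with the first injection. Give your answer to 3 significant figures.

2110 mg

k = ln 2 / 17.8 = 0.03894 h⁻¹
Accumulation ratio R = 1 / (1 − e^(−kτ)) = 1 / (1 − e^(−0.03894×12.0)) = 1 / (1 − 0.6267) = 2.679
Loading dose = maintenance dose × R = 788 × 2.679 ≈ 2110 mg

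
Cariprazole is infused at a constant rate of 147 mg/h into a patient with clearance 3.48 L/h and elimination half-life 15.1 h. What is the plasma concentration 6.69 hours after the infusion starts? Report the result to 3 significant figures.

11.2 mg/L

Css = rate / CL = 147 / 3.48 = 42.24 mg/L
k = ln 2 / 15.1 = 0.04590 h⁻¹
C(t) = Css (1 − e^(−kt)) = 42.24 × (1 − e^(−0.3071)) = 42.24 × 0.2644 ≈ 11.2 mg/L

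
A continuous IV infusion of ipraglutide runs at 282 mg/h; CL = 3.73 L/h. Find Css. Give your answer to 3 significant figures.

75.6 µg/mL

Css = infusion rate / CL = 282 / 3.73 ≈ 75.6 µg/mL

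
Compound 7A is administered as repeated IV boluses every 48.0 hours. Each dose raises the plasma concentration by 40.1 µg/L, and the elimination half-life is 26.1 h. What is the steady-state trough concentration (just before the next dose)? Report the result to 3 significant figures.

15.6 µg/L

k = ln 2 / 26.1 = 0.02656 h⁻¹
Fraction remaining after one interval: e^(−kτ) = e^(−0.02656 × 48.0) = 0.2795
R = 1 / (1 − 0.2795) = 1.388
Css,max = 40.1 × 1.388 = 55.66 µg/L
Css,min = Css,max × e^(−kτ) = 55.66 × 0.2795 ≈ 15.6 µg/L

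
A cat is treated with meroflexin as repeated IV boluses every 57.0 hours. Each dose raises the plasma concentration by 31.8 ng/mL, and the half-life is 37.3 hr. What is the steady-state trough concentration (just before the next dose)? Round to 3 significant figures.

16.9 ng/mL

k = ln 2 / 37.3 = 0.01858 hr⁻¹
Fraction remaining after one interval: e^(−kτ) = e^(−0.01858 × 57.0) = 0.3467
R = 1 / (1 − 0.3467) = 1.531
Css,max = 31.8 × 1.531 = 48.68 ng/mL
Css,min = Css,max × e^(−kτ) = 48.68 × 0.3467 ≈ 16.9 ng/mL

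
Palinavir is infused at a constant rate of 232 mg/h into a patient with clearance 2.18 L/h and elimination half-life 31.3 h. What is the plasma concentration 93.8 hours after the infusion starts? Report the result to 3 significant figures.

93.1 mg/L

Css = rate / CL = 232 / 2.18 = 106.4 mg/L
k = ln 2 / 31.3 = 0.02215 h⁻¹
C(t) = Css (1 − e^(−kt)) = 106.4 × (1 − e^(−2.077)) = 106.4 × 0.8747 ≈ 93.1 mg/L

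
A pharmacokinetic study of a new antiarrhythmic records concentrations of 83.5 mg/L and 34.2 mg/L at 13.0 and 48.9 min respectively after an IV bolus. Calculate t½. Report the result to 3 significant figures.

27.9 minutes

k = ln(C₁/C₂) / (t₂ − t₁) = ln(83.5/34.2) / (48.9 − 13.0)
  = 0.8926 / 35.90 = 0.02486 min⁻¹
t½ = ln 2 / k = ln 2 / 0.02486 ≈ 27.9 minutes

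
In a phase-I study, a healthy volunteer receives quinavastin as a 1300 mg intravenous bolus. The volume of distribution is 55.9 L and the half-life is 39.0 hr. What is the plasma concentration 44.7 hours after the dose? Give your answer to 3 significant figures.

C₀ = dose / V = 1300 / 55.9 = 23.26 µg/mL
k = ln 2 / 39.0 = 0.01777 hr⁻¹
C(t) = C₀ e^(−kt) = 23.26 × e^(−0.01777 × 44.7) = 23.26 × e^(−0.7945) = 23.26 × 0.4518 ≈ 10.5 µg/mL

10.5 µg/mL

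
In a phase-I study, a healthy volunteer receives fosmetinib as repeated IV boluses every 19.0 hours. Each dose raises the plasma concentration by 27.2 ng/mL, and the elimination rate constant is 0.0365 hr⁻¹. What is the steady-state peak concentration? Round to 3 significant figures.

Fraction remaining after one interval: e^(−kτ) = e^(−0.03650 × 19.0) = 0.4998
R = 1 / (1 − 0.4998) = 1.999
Css,max = 27.2 × 1.999 ≈ 54.4 ng/mL

54.4 ng/mL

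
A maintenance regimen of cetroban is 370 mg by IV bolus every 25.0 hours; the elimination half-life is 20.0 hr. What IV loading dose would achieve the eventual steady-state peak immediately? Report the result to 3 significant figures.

638 mg

k = ln 2 / 20.0 = 0.03466 hr⁻¹
Accumulation ratio R = 1 / (1 − e^(−kτ)) = 1 / (1 − e^(−0.03466×25.0)) = 1 / (1 − 0.4204) = 1.725
Loading dose = maintenance dose × R = 370 × 1.725 ≈ 638 mg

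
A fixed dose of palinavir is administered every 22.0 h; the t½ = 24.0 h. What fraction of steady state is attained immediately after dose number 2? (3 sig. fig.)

0.719

k = ln 2 / 24.0 = 0.02888 h⁻¹
f_n = 1 − e^(−nkτ) = 1 − e^(−2 × 0.02888 × 22.0) = 1 − e^(−1.271) = 1 − 0.2806 ≈ 0.719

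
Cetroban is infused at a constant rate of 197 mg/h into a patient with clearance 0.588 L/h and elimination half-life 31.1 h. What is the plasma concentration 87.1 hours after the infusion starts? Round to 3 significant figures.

287 mg/L

Css = rate / CL = 197 / 0.588 = 335.0 mg/L
k = ln 2 / 31.1 = 0.02229 h⁻¹
C(t) = Css (1 − e^(−kt)) = 335.0 × (1 − e^(−1.941)) = 335.0 × 0.8565 ≈ 287 mg/L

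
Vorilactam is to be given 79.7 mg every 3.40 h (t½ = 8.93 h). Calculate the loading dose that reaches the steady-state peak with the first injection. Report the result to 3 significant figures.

344 mg

k = ln 2 / 8.93 = 0.07762 h⁻¹
Accumulation ratio R = 1 / (1 − e^(−kτ)) = 1 / (1 − e^(−0.07762×3.40)) = 1 / (1 − 0.7680) = 4.311
Loading dose = maintenance dose × R = 79.7 × 4.311 ≈ 344 mg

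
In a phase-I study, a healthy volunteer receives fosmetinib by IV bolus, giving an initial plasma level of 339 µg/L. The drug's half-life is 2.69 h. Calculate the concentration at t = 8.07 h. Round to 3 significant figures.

k = ln 2 / 2.69 = 0.2577 h⁻¹
C(t) = C₀ e^(−kt) = 339 × e^(−0.2577 × 8.07) = 339 × e^(−2.079) = 339 × 0.1250 ≈ 42.4 µg/L

42.4 µg/L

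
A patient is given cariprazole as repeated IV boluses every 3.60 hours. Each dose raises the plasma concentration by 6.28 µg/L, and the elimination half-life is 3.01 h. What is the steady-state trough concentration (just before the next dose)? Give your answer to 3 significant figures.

4.86 µg/L

k = ln 2 / 3.01 = 0.2303 h⁻¹
Fraction remaining after one interval: e^(−kτ) = e^(−0.2303 × 3.60) = 0.4365
R = 1 / (1 − 0.4365) = 1.775
Css,max = 6.28 × 1.775 = 11.14 µg/L
Css,min = Css,max × e^(−kτ) = 11.14 × 0.4365 ≈ 4.86 µg/L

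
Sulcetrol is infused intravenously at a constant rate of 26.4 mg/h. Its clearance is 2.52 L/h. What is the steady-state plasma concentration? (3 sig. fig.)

Css = infusion rate / CL = 26.4 / 2.52 ≈ 10.5 mg/L

10.5 mg/L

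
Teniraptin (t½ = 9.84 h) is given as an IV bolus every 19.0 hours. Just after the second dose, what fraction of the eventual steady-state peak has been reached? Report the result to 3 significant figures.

k = ln 2 / 9.84 = 0.07044 h⁻¹
f_n = 1 − e^(−nkτ) = 1 − e^(−2 × 0.07044 × 19.0) = 1 − e^(−2.677) = 1 − 0.06878 ≈ 0.931

0.931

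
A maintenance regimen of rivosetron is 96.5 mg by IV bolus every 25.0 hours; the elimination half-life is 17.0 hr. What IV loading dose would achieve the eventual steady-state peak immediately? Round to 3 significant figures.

k = ln 2 / 17.0 = 0.04077 hr⁻¹
Accumulation ratio R = 1 / (1 − e^(−kτ)) = 1 / (1 − e^(−0.04077×25.0)) = 1 / (1 − 0.3608) = 1.565
Loading dose = maintenance dose × R = 96.5 × 1.565 ≈ 151 mg

151 mg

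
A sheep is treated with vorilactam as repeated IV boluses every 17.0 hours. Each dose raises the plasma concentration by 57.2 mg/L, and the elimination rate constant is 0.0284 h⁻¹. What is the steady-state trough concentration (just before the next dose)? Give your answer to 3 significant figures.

Fraction remaining after one interval: e^(−kτ) = e^(−0.02840 × 17.0) = 0.6171
R = 1 / (1 − 0.6171) = 2.611
Css,max = 57.2 × 2.611 = 149.4 mg/L
Css,min = Css,max × e^(−kτ) = 149.4 × 0.6171 ≈ 92.2 mg/L

92.2 mg/L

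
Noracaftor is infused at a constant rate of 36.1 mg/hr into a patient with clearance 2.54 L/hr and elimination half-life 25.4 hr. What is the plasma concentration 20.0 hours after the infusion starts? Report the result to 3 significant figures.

Css = rate / CL = 36.1 / 2.54 = 14.21 µg/mL
k = ln 2 / 25.4 = 0.02729 hr⁻¹
C(t) = Css (1 − e^(−kt)) = 14.21 × (1 − e^(−0.5458)) = 14.21 × 0.4206 ≈ 5.98 µg/mL

5.98 µg/mL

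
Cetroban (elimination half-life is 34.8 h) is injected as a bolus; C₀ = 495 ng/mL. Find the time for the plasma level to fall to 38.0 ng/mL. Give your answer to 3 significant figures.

129 hours

k = ln 2 / 34.8 = 0.01992 h⁻¹
C(t) = C₀ e^(−kt)  ⇒  t = ln(C₀/C) / k
t = ln(495/38.0) / 0.01992 = 2.567 / 0.01992 ≈ 129 hours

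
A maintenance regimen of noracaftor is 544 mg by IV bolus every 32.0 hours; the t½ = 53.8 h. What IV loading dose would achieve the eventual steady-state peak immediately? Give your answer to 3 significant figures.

1610 mg

k = ln 2 / 53.8 = 0.01288 h⁻¹
Accumulation ratio R = 1 / (1 − e^(−kτ)) = 1 / (1 − e^(−0.01288×32.0)) = 1 / (1 − 0.6621) = 2.960
Loading dose = maintenance dose × R = 544 × 2.960 ≈ 1610 mg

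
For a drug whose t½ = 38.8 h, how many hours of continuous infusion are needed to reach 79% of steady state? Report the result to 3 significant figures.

87.4 hours

k = ln 2 / 38.8 = 0.01786 h⁻¹
f = 1 − e^(−kt)  ⇒  t = −ln(1 − f) / k
t = −ln(1 − 0.79) / 0.01786 = 1.561 / 0.01786 ≈ 87.4 hours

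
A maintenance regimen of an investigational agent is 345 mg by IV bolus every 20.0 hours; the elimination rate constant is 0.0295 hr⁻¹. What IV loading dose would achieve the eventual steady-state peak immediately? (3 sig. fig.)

Accumulation ratio R = 1 / (1 − e^(−kτ)) = 1 / (1 − e^(−0.02950×20.0)) = 1 / (1 − 0.5543) = 2.244
Loading dose = maintenance dose × R = 345 × 2.244 ≈ 774 mg

774 mg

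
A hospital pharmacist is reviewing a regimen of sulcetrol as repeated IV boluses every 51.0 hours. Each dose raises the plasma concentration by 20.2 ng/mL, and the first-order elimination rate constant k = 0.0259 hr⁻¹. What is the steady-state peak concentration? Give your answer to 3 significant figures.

27.6 ng/mL

Fraction remaining after one interval: e^(−kτ) = e^(−0.02590 × 51.0) = 0.2669
R = 1 / (1 − 0.2669) = 1.364
Css,max = 20.2 × 1.364 ≈ 27.6 ng/mL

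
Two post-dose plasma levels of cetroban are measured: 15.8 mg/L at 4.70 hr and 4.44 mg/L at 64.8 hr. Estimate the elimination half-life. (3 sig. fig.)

32.8 hours

k = ln(C₁/C₂) / (t₂ − t₁) = ln(15.8/4.44) / (64.8 − 4.70)
  = 1.269 / 60.10 = 0.02112 hr⁻¹
t½ = ln 2 / k = ln 2 / 0.02112 ≈ 32.8 hours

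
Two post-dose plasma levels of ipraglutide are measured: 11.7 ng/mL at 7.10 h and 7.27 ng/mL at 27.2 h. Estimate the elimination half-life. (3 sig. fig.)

k = ln(C₁/C₂) / (t₂ − t₁) = ln(11.7/7.27) / (27.2 − 7.10)
  = 0.4758 / 20.10 = 0.02367 h⁻¹
t½ = ln 2 / k = ln 2 / 0.02367 ≈ 29.3 hours

29.3 hours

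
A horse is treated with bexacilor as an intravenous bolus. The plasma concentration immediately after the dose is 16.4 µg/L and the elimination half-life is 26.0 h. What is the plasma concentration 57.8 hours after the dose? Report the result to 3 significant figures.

3.51 µg/L

k = ln 2 / 26.0 = 0.02666 h⁻¹
57.8 h is 2.223 half-lives, so C = 16.4 × (1/2)^2.223 = 16.4 × 0.2142 ≈ 3.51 µg/L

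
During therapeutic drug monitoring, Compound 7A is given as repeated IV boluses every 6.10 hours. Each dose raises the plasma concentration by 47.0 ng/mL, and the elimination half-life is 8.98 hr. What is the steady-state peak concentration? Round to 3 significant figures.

125 ng/mL

k = ln 2 / 8.98 = 0.07719 hr⁻¹
Fraction remaining after one interval: e^(−kτ) = e^(−0.07719 × 6.10) = 0.6245
R = 1 / (1 − 0.6245) = 2.663
Css,max = 47.0 × 2.663 ≈ 125 ng/mL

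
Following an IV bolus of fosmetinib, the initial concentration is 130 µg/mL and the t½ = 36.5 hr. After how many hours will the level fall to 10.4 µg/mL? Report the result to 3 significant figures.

k = ln 2 / 36.5 = 0.01899 hr⁻¹
C(t) = C₀ e^(−kt)  ⇒  t = ln(C₀/C) / k
t = ln(130/10.4) / 0.01899 = 2.526 / 0.01899 ≈ 133 hours

133 hours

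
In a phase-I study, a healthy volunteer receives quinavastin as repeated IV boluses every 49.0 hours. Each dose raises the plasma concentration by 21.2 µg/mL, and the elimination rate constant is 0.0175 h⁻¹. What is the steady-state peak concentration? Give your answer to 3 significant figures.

36.8 µg/mL

Fraction remaining after one interval: e^(−kτ) = e^(−0.01750 × 49.0) = 0.4242
R = 1 / (1 − 0.4242) = 1.737
Css,max = 21.2 × 1.737 ≈ 36.8 µg/mL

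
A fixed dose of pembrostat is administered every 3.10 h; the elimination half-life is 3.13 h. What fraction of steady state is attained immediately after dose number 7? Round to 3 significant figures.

0.992

k = ln 2 / 3.13 = 0.2215 h⁻¹
f_n = 1 − e^(−nkτ) = 1 − e^(−7 × 0.2215 × 3.10) = 1 − e^(−4.806) = 1 − 0.008184 ≈ 0.992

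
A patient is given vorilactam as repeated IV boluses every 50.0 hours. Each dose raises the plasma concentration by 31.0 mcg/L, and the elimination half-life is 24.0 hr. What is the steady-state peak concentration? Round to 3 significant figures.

k = ln 2 / 24.0 = 0.02888 hr⁻¹
Fraction remaining after one interval: e^(−kτ) = e^(−0.02888 × 50.0) = 0.2360
R = 1 / (1 − 0.2360) = 1.309
Css,max = 31.0 × 1.309 ≈ 40.6 mcg/L

40.6 mcg/L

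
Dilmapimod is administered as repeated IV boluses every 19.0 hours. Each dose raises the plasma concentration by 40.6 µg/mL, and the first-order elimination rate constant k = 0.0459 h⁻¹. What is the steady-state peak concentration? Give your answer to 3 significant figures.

Fraction remaining after one interval: e^(−kτ) = e^(−0.04590 × 19.0) = 0.4181
R = 1 / (1 − 0.4181) = 1.718
Css,max = 40.6 × 1.718 ≈ 69.8 µg/mL

69.8 µg/mL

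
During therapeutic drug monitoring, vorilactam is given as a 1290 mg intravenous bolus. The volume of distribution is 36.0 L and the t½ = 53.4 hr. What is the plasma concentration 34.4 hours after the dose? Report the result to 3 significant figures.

C₀ = dose / V = 1290 / 36.0 = 35.83 µg/mL
k = ln 2 / 53.4 = 0.01298 hr⁻¹
C(t) = C₀ e^(−kt) = 35.83 × e^(−0.01298 × 34.4) = 35.83 × e^(−0.4465) = 35.83 × 0.6398 ≈ 22.9 µg/mL

22.9 µg/mL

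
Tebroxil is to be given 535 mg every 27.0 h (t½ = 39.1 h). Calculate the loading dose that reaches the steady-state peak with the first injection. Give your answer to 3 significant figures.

k = ln 2 / 39.1 = 0.01773 h⁻¹
Accumulation ratio R = 1 / (1 − e^(−kτ)) = 1 / (1 − e^(−0.01773×27.0)) = 1 / (1 − 0.6196) = 2.629
Loading dose = maintenance dose × R = 535 × 2.629 ≈ 1410 mg

1410 mg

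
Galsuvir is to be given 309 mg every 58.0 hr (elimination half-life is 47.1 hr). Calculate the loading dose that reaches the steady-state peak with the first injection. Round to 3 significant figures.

k = ln 2 / 47.1 = 0.01472 hr⁻¹
Accumulation ratio R = 1 / (1 − e^(−kτ)) = 1 / (1 − e^(−0.01472×58.0)) = 1 / (1 − 0.4259) = 1.742
Loading dose = maintenance dose × R = 309 × 1.742 ≈ 538 mg

538 mg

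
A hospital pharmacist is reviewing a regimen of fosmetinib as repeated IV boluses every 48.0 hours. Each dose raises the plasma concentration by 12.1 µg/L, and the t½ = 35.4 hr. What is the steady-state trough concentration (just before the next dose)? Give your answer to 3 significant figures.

k = ln 2 / 35.4 = 0.01958 hr⁻¹
Fraction remaining after one interval: e^(−kτ) = e^(−0.01958 × 48.0) = 0.3907
R = 1 / (1 − 0.3907) = 1.641
Css,max = 12.1 × 1.641 = 19.86 µg/L
Css,min = Css,max × e^(−kτ) = 19.86 × 0.3907 ≈ 7.76 µg/L

7.76 µg/L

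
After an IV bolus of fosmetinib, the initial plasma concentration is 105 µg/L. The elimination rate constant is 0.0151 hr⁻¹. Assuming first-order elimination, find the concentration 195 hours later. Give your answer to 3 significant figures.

C(t) = C₀ e^(−kt) = 105 × e^(−0.01510 × 195) = 105 × e^(−2.945) = 105 × 0.05263 ≈ 5.53 µg/L

5.53 µg/L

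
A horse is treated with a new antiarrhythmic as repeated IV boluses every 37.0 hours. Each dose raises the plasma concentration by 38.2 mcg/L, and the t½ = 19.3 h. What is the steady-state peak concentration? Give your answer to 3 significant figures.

52.0 mcg/L

k = ln 2 / 19.3 = 0.03591 h⁻¹
Fraction remaining after one interval: e^(−kτ) = e^(−0.03591 × 37.0) = 0.2648
R = 1 / (1 − 0.2648) = 1.360
Css,max = 38.2 × 1.360 ≈ 52.0 mcg/L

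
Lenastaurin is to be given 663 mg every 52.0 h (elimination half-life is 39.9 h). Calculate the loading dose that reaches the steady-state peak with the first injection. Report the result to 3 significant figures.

1110 mg

k = ln 2 / 39.9 = 0.01737 h⁻¹
Accumulation ratio R = 1 / (1 − e^(−kτ)) = 1 / (1 − e^(−0.01737×52.0)) = 1 / (1 − 0.4052) = 1.681
Loading dose = maintenance dose × R = 663 × 1.681 ≈ 1110 mg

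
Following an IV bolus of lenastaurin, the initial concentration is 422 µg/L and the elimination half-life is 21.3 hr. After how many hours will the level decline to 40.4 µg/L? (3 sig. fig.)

k = ln 2 / 21.3 = 0.03254 hr⁻¹
C(t) = C₀ e^(−kt)  ⇒  t = ln(C₀/C) / k
t = ln(422/40.4) / 0.03254 = 2.346 / 0.03254 ≈ 72.1 hours

72.1 hours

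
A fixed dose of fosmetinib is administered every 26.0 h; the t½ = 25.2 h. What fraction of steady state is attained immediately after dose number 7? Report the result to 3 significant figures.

0.993

k = ln 2 / 25.2 = 0.02751 h⁻¹
f_n = 1 − e^(−nkτ) = 1 − e^(−7 × 0.02751 × 26.0) = 1 − e^(−5.006) = 1 − 0.006697 ≈ 0.993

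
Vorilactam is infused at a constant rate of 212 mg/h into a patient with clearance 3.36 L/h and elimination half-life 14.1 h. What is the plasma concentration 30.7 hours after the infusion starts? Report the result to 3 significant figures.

49.1 µg/mL

Css = rate / CL = 212 / 3.36 = 63.10 µg/mL
k = ln 2 / 14.1 = 0.04916 h⁻¹
C(t) = Css (1 − e^(−kt)) = 63.10 × (1 − e^(−1.509)) = 63.10 × 0.7789 ≈ 49.1 µg/mL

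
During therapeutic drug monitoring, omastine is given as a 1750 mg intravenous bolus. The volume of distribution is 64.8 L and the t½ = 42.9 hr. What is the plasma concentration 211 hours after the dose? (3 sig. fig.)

C₀ = dose / V = 1750 / 64.8 = 27.01 mg/L
k = ln 2 / 42.9 = 0.01616 hr⁻¹
C(t) = C₀ e^(−kt) = 27.01 × e^(−0.01616 × 211) = 27.01 × e^(−3.409) = 27.01 × 0.03307 ≈ 0.893 mg/L

0.893 mg/L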